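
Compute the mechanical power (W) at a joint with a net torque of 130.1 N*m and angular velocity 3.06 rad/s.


P = M * omega
P = 130.1 * 3.06
P = 398.1060


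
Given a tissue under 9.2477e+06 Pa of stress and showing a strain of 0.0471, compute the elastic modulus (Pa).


E = stress / strain
E = 9.2477e+06 / 0.0471
E = 1.9634e+08


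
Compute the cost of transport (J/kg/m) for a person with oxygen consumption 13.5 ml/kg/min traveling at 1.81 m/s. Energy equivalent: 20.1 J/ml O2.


Power per kg = VO2 * 20.1 / 60
Power per kg = 13.5 * 20.1 / 60 = 4.5225 W/kg
Cost = power_per_kg / speed
Cost = 4.5225 / 1.81
Cost = 2.4986


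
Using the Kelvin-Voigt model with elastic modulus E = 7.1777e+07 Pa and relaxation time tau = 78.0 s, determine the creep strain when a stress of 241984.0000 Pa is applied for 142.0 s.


epsilon(t) = (sigma/E) * (1 - exp(-t/tau))
sigma/E = 241984.0000 / 7.1777e+07 = 0.0034
exp(-t/tau) = exp(-142.0 / 78.0) = 0.1619
epsilon = 0.0034 * (1 - 0.1619)
epsilon = 0.0028


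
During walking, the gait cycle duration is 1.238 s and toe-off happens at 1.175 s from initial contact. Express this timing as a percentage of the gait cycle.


pct = (event_time / cycle_time) * 100
pct = (1.175 / 1.238) * 100
ratio = 0.9491
pct = 94.9111


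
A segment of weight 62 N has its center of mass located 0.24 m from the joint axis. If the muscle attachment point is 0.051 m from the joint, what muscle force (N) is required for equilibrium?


F_muscle = W * d_load / d_muscle
F_muscle = 62 * 0.24 / 0.051
Numerator = 14.8800
F_muscle = 291.7647


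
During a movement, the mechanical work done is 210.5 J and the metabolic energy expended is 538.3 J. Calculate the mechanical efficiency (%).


eta = (W_mech / E_meta) * 100
eta = (210.5 / 538.3) * 100
ratio = 0.3910
eta = 39.1046


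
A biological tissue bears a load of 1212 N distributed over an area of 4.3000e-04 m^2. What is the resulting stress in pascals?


stress = F / A
stress = 1212 / 4.3000e-04
stress = 2.8186e+06


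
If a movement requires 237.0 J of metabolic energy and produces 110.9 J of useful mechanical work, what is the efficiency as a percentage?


eta = (W_mech / E_meta) * 100
eta = (110.9 / 237.0) * 100
ratio = 0.4679
eta = 46.7932


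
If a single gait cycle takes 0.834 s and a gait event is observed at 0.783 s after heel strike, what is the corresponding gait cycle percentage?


pct = (event_time / cycle_time) * 100
pct = (0.783 / 0.834) * 100
ratio = 0.9388
pct = 93.8849


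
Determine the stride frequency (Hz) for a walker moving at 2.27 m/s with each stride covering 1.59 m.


f = v / stride_length
f = 2.27 / 1.59
f = 1.4277


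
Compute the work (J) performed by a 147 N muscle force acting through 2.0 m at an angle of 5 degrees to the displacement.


W = F * d * cos(theta)
theta = 5 deg = 0.0873 rad
cos(theta) = 0.9962
W = 147 * 2.0 * 0.9962
W = 292.8812


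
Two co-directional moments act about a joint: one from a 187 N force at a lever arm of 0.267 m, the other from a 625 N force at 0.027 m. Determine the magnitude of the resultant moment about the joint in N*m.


M = F1 * d1 + F2 * d2
M = 187 * 0.267 + 625 * 0.027
M = 49.9290 + 16.8750
M = 66.8040


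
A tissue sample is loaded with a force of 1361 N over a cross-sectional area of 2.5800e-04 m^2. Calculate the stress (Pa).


stress = F / A
stress = 1361 / 2.5800e-04
stress = 5.2752e+06


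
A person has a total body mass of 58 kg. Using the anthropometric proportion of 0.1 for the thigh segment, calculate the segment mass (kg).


m_segment = body_mass * fraction
m_segment = 58 * 0.1
m_segment = 5.8000


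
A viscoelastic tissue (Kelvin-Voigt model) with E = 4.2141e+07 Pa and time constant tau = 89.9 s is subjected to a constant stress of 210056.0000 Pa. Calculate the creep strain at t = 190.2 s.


epsilon(t) = (sigma/E) * (1 - exp(-t/tau))
sigma/E = 210056.0000 / 4.2141e+07 = 0.0050
exp(-t/tau) = exp(-190.2 / 89.9) = 0.1206
epsilon = 0.0050 * (1 - 0.1206)
epsilon = 0.0044


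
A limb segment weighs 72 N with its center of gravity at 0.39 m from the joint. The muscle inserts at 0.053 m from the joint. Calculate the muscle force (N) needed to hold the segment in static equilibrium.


F_muscle = W * d_load / d_muscle
F_muscle = 72 * 0.39 / 0.053
Numerator = 28.0800
F_muscle = 529.8113


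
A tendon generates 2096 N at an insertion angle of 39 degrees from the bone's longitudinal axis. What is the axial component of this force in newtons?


F_eff = F_tendon * cos(theta)
theta = 39 deg = 0.6807 rad
cos(theta) = 0.7771
F_eff = 2096 * 0.7771
F_eff = 1628.8979


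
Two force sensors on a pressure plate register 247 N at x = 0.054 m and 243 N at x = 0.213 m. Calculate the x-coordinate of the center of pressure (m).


COP_x = (F1*x1 + F2*x2) / (F1 + F2)
COP_x = (247*0.054 + 243*0.213) / (247 + 243)
Numerator = 65.0970
Denominator = 490
COP_x = 0.1329


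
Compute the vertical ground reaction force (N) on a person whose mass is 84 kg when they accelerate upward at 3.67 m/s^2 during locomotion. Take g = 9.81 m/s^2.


GRF = m * (g + a)
GRF = 84 * (9.81 + 3.67)
GRF = 84 * 13.4800
GRF = 1132.3200


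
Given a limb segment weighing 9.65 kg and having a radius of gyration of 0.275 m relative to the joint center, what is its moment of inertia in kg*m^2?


I = m * k^2
I = 9.65 * 0.275^2
k^2 = 0.0756
I = 0.7298


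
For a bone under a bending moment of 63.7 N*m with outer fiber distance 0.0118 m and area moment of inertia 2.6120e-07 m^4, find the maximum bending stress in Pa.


sigma = M * c / I
sigma = 63.7 * 0.0118 / 2.6120e-07
M * c = 0.7517
sigma = 2.8777e+06


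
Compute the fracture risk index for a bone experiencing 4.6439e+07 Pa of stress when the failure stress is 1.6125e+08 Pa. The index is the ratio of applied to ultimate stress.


FRI = applied / ultimate
FRI = 4.6439e+07 / 1.6125e+08
FRI = 0.2880


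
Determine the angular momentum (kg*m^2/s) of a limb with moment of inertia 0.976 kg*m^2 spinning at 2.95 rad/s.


L = I * omega
L = 0.976 * 2.95
L = 2.8792


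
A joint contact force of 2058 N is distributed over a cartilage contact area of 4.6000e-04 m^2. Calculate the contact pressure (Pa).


P = F / A
P = 2058 / 4.6000e-04
P = 4.4739e+06


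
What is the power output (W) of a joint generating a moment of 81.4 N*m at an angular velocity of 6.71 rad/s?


P = M * omega
P = 81.4 * 6.71
P = 546.1940


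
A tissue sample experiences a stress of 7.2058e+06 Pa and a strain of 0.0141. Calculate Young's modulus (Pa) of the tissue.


E = stress / strain
E = 7.2058e+06 / 0.0141
E = 5.1105e+08


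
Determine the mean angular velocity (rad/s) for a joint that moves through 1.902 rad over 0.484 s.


omega = delta_theta / delta_t
omega = 1.902 / 0.484
omega = 3.9298


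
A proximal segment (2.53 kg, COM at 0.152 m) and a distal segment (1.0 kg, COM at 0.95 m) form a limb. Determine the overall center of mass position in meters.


COM = (m1*x1 + m2*x2) / (m1 + m2)
COM = (2.53*0.152 + 1.0*0.95) / (2.53 + 1.0)
Numerator = 1.3346
Denominator = 3.5300
COM = 0.3781


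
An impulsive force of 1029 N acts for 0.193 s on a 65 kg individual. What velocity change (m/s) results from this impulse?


J = F * dt = 1029 * 0.193 = 198.5970 N*s
delta_v = J / m
delta_v = 198.5970 / 65
delta_v = 3.0553


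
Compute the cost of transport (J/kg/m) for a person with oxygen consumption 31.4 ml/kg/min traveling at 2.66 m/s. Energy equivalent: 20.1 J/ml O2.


Power per kg = VO2 * 20.1 / 60
Power per kg = 31.4 * 20.1 / 60 = 10.5190 W/kg
Cost = power_per_kg / speed
Cost = 10.5190 / 2.66
Cost = 3.9545


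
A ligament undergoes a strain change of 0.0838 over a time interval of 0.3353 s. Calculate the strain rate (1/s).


strain_rate = delta_strain / delta_t
strain_rate = 0.0838 / 0.3353
strain_rate = 0.2499


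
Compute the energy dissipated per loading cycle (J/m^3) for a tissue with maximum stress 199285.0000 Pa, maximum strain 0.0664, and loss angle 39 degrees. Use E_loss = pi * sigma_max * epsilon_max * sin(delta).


E_loss = pi * sigma_max * epsilon_max * sin(delta)
delta = 39 deg = 0.6807 rad
sin(delta) = 0.6293
E_loss = pi * 199285.0000 * 0.0664 * 0.6293
E_loss = 26161.6040


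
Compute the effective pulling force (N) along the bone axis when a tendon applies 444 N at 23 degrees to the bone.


F_eff = F_tendon * cos(theta)
theta = 23 deg = 0.4014 rad
cos(theta) = 0.9205
F_eff = 444 * 0.9205
F_eff = 408.7042


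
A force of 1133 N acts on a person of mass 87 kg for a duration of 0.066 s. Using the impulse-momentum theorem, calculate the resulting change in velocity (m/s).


J = F * dt = 1133 * 0.066 = 74.7780 N*s
delta_v = J / m
delta_v = 74.7780 / 87
delta_v = 0.8595


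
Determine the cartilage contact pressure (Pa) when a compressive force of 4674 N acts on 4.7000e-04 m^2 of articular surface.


P = F / A
P = 4674 / 4.7000e-04
P = 9.9447e+06


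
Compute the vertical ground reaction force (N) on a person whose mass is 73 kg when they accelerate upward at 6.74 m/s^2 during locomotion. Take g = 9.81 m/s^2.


GRF = m * (g + a)
GRF = 73 * (9.81 + 6.74)
GRF = 73 * 16.5500
GRF = 1208.1500


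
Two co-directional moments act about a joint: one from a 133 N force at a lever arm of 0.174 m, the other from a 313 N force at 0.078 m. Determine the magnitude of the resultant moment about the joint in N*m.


M = F1 * d1 + F2 * d2
M = 133 * 0.174 + 313 * 0.078
M = 23.1420 + 24.4140
M = 47.5560


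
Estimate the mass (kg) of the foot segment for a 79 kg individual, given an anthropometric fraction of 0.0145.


m_segment = body_mass * fraction
m_segment = 79 * 0.0145
m_segment = 1.1455


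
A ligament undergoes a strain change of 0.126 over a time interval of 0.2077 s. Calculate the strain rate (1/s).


strain_rate = delta_strain / delta_t
strain_rate = 0.126 / 0.2077
strain_rate = 0.6066


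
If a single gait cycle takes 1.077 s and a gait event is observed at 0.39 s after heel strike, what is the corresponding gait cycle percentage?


pct = (event_time / cycle_time) * 100
pct = (0.39 / 1.077) * 100
ratio = 0.3621
pct = 36.2117


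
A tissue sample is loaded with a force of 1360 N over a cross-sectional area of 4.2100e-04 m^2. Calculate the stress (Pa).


stress = F / A
stress = 1360 / 4.2100e-04
stress = 3.2304e+06


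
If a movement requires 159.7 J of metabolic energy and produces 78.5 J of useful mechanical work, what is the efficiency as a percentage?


eta = (W_mech / E_meta) * 100
eta = (78.5 / 159.7) * 100
ratio = 0.4915
eta = 49.1547


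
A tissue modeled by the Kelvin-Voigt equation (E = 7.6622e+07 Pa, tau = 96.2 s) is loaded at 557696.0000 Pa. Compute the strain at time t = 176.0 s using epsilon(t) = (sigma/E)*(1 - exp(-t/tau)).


epsilon(t) = (sigma/E) * (1 - exp(-t/tau))
sigma/E = 557696.0000 / 7.6622e+07 = 0.0073
exp(-t/tau) = exp(-176.0 / 96.2) = 0.1605
epsilon = 0.0073 * (1 - 0.1605)
epsilon = 0.0061


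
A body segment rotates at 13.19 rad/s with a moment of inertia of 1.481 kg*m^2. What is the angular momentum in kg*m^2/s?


L = I * omega
L = 1.481 * 13.19
L = 19.5344


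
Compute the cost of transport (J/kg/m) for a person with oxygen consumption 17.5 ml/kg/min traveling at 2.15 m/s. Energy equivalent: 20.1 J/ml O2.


Power per kg = VO2 * 20.1 / 60
Power per kg = 17.5 * 20.1 / 60 = 5.8625 W/kg
Cost = power_per_kg / speed
Cost = 5.8625 / 2.15
Cost = 2.7267


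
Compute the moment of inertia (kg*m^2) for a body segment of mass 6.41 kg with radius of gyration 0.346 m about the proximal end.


I = m * k^2
I = 6.41 * 0.346^2
k^2 = 0.1197
I = 0.7674


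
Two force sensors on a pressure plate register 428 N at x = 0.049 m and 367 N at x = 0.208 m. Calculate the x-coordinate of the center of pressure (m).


COP_x = (F1*x1 + F2*x2) / (F1 + F2)
COP_x = (428*0.049 + 367*0.208) / (428 + 367)
Numerator = 97.3080
Denominator = 795
COP_x = 0.1224


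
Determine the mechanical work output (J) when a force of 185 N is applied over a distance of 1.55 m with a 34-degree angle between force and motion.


W = F * d * cos(theta)
theta = 34 deg = 0.5934 rad
cos(theta) = 0.8290
W = 185 * 1.55 * 0.8290
W = 237.7265


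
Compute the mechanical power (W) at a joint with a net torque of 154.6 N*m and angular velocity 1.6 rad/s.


P = M * omega
P = 154.6 * 1.6
P = 247.3600


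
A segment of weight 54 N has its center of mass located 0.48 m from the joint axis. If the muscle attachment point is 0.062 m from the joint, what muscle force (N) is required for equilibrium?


F_muscle = W * d_load / d_muscle
F_muscle = 54 * 0.48 / 0.062
Numerator = 25.9200
F_muscle = 418.0645


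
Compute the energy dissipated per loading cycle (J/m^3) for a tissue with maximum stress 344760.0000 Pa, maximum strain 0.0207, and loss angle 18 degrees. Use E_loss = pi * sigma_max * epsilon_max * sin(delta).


E_loss = pi * sigma_max * epsilon_max * sin(delta)
delta = 18 deg = 0.3142 rad
sin(delta) = 0.3090
E_loss = pi * 344760.0000 * 0.0207 * 0.3090
E_loss = 6928.1847


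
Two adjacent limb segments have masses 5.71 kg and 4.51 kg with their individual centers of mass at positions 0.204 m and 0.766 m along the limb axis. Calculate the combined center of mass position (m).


COM = (m1*x1 + m2*x2) / (m1 + m2)
COM = (5.71*0.204 + 4.51*0.766) / (5.71 + 4.51)
Numerator = 4.6195
Denominator = 10.2200
COM = 0.4520


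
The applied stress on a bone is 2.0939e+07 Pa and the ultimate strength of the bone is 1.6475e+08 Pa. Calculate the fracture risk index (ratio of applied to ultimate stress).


FRI = applied / ultimate
FRI = 2.0939e+07 / 1.6475e+08
FRI = 0.1271


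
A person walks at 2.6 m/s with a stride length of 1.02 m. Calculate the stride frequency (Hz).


f = v / stride_length
f = 2.6 / 1.02
f = 2.5490


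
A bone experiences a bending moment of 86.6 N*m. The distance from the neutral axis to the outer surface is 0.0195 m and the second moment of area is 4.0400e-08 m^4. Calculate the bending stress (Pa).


sigma = M * c / I
sigma = 86.6 * 0.0195 / 4.0400e-08
M * c = 1.6887
sigma = 4.1800e+07


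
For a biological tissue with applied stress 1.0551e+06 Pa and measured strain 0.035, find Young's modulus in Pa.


E = stress / strain
E = 1.0551e+06 / 0.035
E = 3.0146e+07


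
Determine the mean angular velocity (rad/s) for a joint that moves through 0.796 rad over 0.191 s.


omega = delta_theta / delta_t
omega = 0.796 / 0.191
omega = 4.1675


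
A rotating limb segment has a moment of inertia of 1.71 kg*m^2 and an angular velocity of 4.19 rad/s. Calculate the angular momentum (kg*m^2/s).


L = I * omega
L = 1.71 * 4.19
L = 7.1649


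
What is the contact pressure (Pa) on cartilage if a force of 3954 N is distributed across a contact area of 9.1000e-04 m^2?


P = F / A
P = 3954 / 9.1000e-04
P = 4.3451e+06


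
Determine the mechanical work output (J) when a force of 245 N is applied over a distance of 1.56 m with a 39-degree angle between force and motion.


W = F * d * cos(theta)
theta = 39 deg = 0.6807 rad
cos(theta) = 0.7771
W = 245 * 1.56 * 0.7771
W = 297.0252


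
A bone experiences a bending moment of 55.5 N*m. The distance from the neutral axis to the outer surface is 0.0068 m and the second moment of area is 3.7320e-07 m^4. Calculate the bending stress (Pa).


sigma = M * c / I
sigma = 55.5 * 0.0068 / 3.7320e-07
M * c = 0.3774
sigma = 1.0113e+06


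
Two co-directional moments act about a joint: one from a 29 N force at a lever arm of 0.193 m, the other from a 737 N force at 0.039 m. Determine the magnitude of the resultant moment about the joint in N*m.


M = F1 * d1 + F2 * d2
M = 29 * 0.193 + 737 * 0.039
M = 5.5970 + 28.7430
M = 34.3400


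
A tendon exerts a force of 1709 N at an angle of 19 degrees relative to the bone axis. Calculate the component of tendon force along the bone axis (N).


F_eff = F_tendon * cos(theta)
theta = 19 deg = 0.3316 rad
cos(theta) = 0.9455
F_eff = 1709 * 0.9455
F_eff = 1615.8912


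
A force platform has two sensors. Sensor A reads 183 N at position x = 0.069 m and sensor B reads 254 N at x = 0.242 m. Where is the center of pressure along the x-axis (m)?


COP_x = (F1*x1 + F2*x2) / (F1 + F2)
COP_x = (183*0.069 + 254*0.242) / (183 + 254)
Numerator = 74.0950
Denominator = 437
COP_x = 0.1696


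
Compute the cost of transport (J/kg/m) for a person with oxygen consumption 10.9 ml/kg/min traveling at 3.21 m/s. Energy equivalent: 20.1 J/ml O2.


Power per kg = VO2 * 20.1 / 60
Power per kg = 10.9 * 20.1 / 60 = 3.6515 W/kg
Cost = power_per_kg / speed
Cost = 3.6515 / 3.21
Cost = 1.1375


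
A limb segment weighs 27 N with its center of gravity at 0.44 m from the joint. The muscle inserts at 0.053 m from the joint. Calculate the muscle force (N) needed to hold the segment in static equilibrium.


F_muscle = W * d_load / d_muscle
F_muscle = 27 * 0.44 / 0.053
Numerator = 11.8800
F_muscle = 224.1509


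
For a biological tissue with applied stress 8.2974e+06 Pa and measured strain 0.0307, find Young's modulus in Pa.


E = stress / strain
E = 8.2974e+06 / 0.0307
E = 2.7027e+08


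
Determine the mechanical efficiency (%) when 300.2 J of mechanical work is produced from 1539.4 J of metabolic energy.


eta = (W_mech / E_meta) * 100
eta = (300.2 / 1539.4) * 100
ratio = 0.1950
eta = 19.5011


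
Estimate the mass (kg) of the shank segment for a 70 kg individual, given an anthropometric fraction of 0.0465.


m_segment = body_mass * fraction
m_segment = 70 * 0.0465
m_segment = 3.2550


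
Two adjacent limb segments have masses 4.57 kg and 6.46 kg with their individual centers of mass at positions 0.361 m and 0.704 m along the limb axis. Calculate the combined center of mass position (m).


COM = (m1*x1 + m2*x2) / (m1 + m2)
COM = (4.57*0.361 + 6.46*0.704) / (4.57 + 6.46)
Numerator = 6.1976
Denominator = 11.0300
COM = 0.5619


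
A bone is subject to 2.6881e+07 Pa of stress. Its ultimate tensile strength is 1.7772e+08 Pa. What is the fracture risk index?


FRI = applied / ultimate
FRI = 2.6881e+07 / 1.7772e+08
FRI = 0.1513


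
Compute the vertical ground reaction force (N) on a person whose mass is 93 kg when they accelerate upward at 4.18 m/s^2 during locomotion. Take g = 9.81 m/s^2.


GRF = m * (g + a)
GRF = 93 * (9.81 + 4.18)
GRF = 93 * 13.9900
GRF = 1301.0700


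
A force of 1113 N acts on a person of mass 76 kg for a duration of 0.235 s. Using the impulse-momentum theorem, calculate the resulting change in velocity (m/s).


J = F * dt = 1113 * 0.235 = 261.5550 N*s
delta_v = J / m
delta_v = 261.5550 / 76
delta_v = 3.4415


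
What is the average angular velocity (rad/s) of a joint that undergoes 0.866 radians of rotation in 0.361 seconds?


omega = delta_theta / delta_t
omega = 0.866 / 0.361
omega = 2.3989


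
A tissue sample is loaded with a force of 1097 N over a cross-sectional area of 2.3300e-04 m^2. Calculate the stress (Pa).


stress = F / A
stress = 1097 / 2.3300e-04
stress = 4.7082e+06


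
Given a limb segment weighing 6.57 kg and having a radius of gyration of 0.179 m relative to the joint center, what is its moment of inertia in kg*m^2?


I = m * k^2
I = 6.57 * 0.179^2
k^2 = 0.0320
I = 0.2105


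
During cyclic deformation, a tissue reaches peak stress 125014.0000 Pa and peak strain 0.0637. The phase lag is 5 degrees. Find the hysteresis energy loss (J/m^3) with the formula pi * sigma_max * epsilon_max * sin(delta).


E_loss = pi * sigma_max * epsilon_max * sin(delta)
delta = 5 deg = 0.0873 rad
sin(delta) = 0.0872
E_loss = pi * 125014.0000 * 0.0637 * 0.0872
E_loss = 2180.4391


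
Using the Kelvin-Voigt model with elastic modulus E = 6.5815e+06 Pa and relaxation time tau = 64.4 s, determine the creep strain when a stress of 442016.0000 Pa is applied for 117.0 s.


epsilon(t) = (sigma/E) * (1 - exp(-t/tau))
sigma/E = 442016.0000 / 6.5815e+06 = 0.0672
exp(-t/tau) = exp(-117.0 / 64.4) = 0.1625
epsilon = 0.0672 * (1 - 0.1625)
epsilon = 0.0562


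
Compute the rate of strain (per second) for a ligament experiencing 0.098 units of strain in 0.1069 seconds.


strain_rate = delta_strain / delta_t
strain_rate = 0.098 / 0.1069
strain_rate = 0.9167


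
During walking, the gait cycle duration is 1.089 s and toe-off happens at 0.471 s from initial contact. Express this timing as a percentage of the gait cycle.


pct = (event_time / cycle_time) * 100
pct = (0.471 / 1.089) * 100
ratio = 0.4325
pct = 43.2507


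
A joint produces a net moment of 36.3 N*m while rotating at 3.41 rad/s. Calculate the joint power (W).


P = M * omega
P = 36.3 * 3.41
P = 123.7830


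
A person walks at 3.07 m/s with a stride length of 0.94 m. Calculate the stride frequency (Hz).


f = v / stride_length
f = 3.07 / 0.94
f = 3.2660


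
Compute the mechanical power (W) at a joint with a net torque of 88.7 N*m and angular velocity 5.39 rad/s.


P = M * omega
P = 88.7 * 5.39
P = 478.0930


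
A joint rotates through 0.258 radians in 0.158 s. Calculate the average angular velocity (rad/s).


omega = delta_theta / delta_t
omega = 0.258 / 0.158
omega = 1.6329


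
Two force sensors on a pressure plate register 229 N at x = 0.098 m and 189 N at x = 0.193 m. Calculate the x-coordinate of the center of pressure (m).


COP_x = (F1*x1 + F2*x2) / (F1 + F2)
COP_x = (229*0.098 + 189*0.193) / (229 + 189)
Numerator = 58.9190
Denominator = 418
COP_x = 0.1410


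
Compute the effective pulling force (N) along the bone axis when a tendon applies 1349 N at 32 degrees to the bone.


F_eff = F_tendon * cos(theta)
theta = 32 deg = 0.5585 rad
cos(theta) = 0.8480
F_eff = 1349 * 0.8480
F_eff = 1144.0169


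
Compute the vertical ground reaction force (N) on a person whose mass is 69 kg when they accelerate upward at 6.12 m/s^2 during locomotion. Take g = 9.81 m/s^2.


GRF = m * (g + a)
GRF = 69 * (9.81 + 6.12)
GRF = 69 * 15.9300
GRF = 1099.1700


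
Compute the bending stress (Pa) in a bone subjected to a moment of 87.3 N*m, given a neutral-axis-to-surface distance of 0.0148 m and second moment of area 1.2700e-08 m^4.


sigma = M * c / I
sigma = 87.3 * 0.0148 / 1.2700e-08
M * c = 1.2920
sigma = 1.0174e+08


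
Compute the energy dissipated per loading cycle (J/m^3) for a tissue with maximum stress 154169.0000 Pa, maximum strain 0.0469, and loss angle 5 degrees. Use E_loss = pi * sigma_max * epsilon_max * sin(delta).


E_loss = pi * sigma_max * epsilon_max * sin(delta)
delta = 5 deg = 0.0873 rad
sin(delta) = 0.0872
E_loss = pi * 154169.0000 * 0.0469 * 0.0872
E_loss = 1979.7747


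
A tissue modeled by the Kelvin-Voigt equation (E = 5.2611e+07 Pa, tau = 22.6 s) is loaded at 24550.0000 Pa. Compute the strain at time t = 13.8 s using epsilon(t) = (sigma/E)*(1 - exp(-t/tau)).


epsilon(t) = (sigma/E) * (1 - exp(-t/tau))
sigma/E = 24550.0000 / 5.2611e+07 = 4.6663e-04
exp(-t/tau) = exp(-13.8 / 22.6) = 0.5430
epsilon = 4.6663e-04 * (1 - 0.5430)
epsilon = 2.1324e-04


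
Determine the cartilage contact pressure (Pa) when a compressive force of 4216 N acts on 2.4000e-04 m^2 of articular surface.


P = F / A
P = 4216 / 2.4000e-04
P = 1.7567e+07


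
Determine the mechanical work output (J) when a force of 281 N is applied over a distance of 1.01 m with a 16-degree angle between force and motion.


W = F * d * cos(theta)
theta = 16 deg = 0.2793 rad
cos(theta) = 0.9613
W = 281 * 1.01 * 0.9613
W = 272.8157


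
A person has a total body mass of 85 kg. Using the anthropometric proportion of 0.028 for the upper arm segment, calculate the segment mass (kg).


m_segment = body_mass * fraction
m_segment = 85 * 0.028
m_segment = 2.3800


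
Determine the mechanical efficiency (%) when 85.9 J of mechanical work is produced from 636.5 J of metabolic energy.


eta = (W_mech / E_meta) * 100
eta = (85.9 / 636.5) * 100
ratio = 0.1350
eta = 13.4957


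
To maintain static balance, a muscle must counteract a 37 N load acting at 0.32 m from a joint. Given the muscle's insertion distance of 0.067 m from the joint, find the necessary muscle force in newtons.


F_muscle = W * d_load / d_muscle
F_muscle = 37 * 0.32 / 0.067
Numerator = 11.8400
F_muscle = 176.7164


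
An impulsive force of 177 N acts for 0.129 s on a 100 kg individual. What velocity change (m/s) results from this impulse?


J = F * dt = 177 * 0.129 = 22.8330 N*s
delta_v = J / m
delta_v = 22.8330 / 100
delta_v = 0.2283


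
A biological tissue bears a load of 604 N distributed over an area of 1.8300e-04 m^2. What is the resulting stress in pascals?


stress = F / A
stress = 604 / 1.8300e-04
stress = 3.3005e+06


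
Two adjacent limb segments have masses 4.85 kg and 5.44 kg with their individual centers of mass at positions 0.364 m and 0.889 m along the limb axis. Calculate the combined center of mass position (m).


COM = (m1*x1 + m2*x2) / (m1 + m2)
COM = (4.85*0.364 + 5.44*0.889) / (4.85 + 5.44)
Numerator = 6.6016
Denominator = 10.2900
COM = 0.6416


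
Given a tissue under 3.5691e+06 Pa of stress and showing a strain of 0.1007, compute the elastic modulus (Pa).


E = stress / strain
E = 3.5691e+06 / 0.1007
E = 3.5443e+07


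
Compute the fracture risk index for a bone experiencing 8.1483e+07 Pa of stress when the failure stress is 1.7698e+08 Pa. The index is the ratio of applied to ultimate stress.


FRI = applied / ultimate
FRI = 8.1483e+07 / 1.7698e+08
FRI = 0.4604


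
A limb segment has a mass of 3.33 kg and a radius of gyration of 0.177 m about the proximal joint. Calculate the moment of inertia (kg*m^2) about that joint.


I = m * k^2
I = 3.33 * 0.177^2
k^2 = 0.0313
I = 0.1043


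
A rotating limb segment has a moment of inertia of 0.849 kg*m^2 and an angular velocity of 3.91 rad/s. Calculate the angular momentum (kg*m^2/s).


L = I * omega
L = 0.849 * 3.91
L = 3.3196


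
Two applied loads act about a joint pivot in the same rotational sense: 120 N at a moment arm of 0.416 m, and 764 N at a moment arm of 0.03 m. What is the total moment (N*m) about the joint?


M = F1 * d1 + F2 * d2
M = 120 * 0.416 + 764 * 0.03
M = 49.9200 + 22.9200
M = 72.8400


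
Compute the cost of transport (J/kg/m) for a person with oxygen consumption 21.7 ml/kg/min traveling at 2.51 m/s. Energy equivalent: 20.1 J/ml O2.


Power per kg = VO2 * 20.1 / 60
Power per kg = 21.7 * 20.1 / 60 = 7.2695 W/kg
Cost = power_per_kg / speed
Cost = 7.2695 / 2.51
Cost = 2.8962


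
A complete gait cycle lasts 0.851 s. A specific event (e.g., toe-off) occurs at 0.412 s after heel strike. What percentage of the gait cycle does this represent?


pct = (event_time / cycle_time) * 100
pct = (0.412 / 0.851) * 100
ratio = 0.4841
pct = 48.4136


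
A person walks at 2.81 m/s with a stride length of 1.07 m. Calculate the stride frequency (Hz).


f = v / stride_length
f = 2.81 / 1.07
f = 2.6262


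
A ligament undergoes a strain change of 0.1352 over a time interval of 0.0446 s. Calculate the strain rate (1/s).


strain_rate = delta_strain / delta_t
strain_rate = 0.1352 / 0.0446
strain_rate = 3.0314


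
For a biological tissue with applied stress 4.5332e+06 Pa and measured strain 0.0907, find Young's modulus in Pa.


E = stress / strain
E = 4.5332e+06 / 0.0907
E = 4.9980e+07


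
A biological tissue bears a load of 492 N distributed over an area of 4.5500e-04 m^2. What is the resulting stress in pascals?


stress = F / A
stress = 492 / 4.5500e-04
stress = 1.0813e+06


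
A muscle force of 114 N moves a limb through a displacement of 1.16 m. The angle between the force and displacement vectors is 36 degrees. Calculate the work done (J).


W = F * d * cos(theta)
theta = 36 deg = 0.6283 rad
cos(theta) = 0.8090
W = 114 * 1.16 * 0.8090
W = 106.9844


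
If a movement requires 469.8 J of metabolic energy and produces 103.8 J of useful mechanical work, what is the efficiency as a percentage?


eta = (W_mech / E_meta) * 100
eta = (103.8 / 469.8) * 100
ratio = 0.2209
eta = 22.0945


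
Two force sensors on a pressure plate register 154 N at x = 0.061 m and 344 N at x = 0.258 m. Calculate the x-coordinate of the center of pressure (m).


COP_x = (F1*x1 + F2*x2) / (F1 + F2)
COP_x = (154*0.061 + 344*0.258) / (154 + 344)
Numerator = 98.1460
Denominator = 498
COP_x = 0.1971


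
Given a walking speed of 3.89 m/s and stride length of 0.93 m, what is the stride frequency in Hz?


f = v / stride_length
f = 3.89 / 0.93
f = 4.1828


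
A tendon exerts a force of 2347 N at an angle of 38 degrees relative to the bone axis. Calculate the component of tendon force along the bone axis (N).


F_eff = F_tendon * cos(theta)
theta = 38 deg = 0.6632 rad
cos(theta) = 0.7880
F_eff = 2347 * 0.7880
F_eff = 1849.4612


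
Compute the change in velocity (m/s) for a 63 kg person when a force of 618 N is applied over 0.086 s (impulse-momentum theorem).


J = F * dt = 618 * 0.086 = 53.1480 N*s
delta_v = J / m
delta_v = 53.1480 / 63
delta_v = 0.8436


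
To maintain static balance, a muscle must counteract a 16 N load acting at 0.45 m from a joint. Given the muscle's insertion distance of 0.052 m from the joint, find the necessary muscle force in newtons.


F_muscle = W * d_load / d_muscle
F_muscle = 16 * 0.45 / 0.052
Numerator = 7.2000
F_muscle = 138.4615


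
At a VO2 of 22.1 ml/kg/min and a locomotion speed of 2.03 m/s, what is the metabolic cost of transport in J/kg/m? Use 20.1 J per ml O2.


Power per kg = VO2 * 20.1 / 60
Power per kg = 22.1 * 20.1 / 60 = 7.4035 W/kg
Cost = power_per_kg / speed
Cost = 7.4035 / 2.03
Cost = 3.6470


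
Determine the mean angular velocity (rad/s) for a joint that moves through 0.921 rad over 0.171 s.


omega = delta_theta / delta_t
omega = 0.921 / 0.171
omega = 5.3860


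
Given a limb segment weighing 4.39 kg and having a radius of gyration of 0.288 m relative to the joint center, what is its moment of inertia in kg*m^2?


I = m * k^2
I = 4.39 * 0.288^2
k^2 = 0.0829
I = 0.3641


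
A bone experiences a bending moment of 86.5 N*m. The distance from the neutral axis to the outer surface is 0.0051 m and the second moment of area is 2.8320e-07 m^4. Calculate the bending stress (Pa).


sigma = M * c / I
sigma = 86.5 * 0.0051 / 2.8320e-07
M * c = 0.4412
sigma = 1.5577e+06


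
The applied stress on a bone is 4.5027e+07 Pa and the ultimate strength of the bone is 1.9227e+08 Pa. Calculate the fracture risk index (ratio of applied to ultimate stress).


FRI = applied / ultimate
FRI = 4.5027e+07 / 1.9227e+08
FRI = 0.2342


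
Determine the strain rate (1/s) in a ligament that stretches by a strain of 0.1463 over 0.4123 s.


strain_rate = delta_strain / delta_t
strain_rate = 0.1463 / 0.4123
strain_rate = 0.3548


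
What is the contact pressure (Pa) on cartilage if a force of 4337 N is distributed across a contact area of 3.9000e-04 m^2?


P = F / A
P = 4337 / 3.9000e-04
P = 1.1121e+07


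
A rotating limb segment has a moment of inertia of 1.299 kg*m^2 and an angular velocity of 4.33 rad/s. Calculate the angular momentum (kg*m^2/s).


L = I * omega
L = 1.299 * 4.33
L = 5.6247


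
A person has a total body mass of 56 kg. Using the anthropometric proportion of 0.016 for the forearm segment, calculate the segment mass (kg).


m_segment = body_mass * fraction
m_segment = 56 * 0.016
m_segment = 0.8960


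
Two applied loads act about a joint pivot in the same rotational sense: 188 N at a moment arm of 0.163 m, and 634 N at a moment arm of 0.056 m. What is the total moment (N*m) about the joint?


M = F1 * d1 + F2 * d2
M = 188 * 0.163 + 634 * 0.056
M = 30.6440 + 35.5040
M = 66.1480


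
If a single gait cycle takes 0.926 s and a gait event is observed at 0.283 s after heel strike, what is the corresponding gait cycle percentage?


pct = (event_time / cycle_time) * 100
pct = (0.283 / 0.926) * 100
ratio = 0.3056
pct = 30.5616


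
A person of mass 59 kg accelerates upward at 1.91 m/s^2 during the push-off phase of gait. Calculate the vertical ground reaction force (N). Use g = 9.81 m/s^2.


GRF = m * (g + a)
GRF = 59 * (9.81 + 1.91)
GRF = 59 * 11.7200
GRF = 691.4800


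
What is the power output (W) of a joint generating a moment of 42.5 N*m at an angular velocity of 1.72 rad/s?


P = M * omega
P = 42.5 * 1.72
P = 73.1000


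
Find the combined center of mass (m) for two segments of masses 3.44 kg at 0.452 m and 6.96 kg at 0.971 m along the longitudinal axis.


COM = (m1*x1 + m2*x2) / (m1 + m2)
COM = (3.44*0.452 + 6.96*0.971) / (3.44 + 6.96)
Numerator = 8.3130
Denominator = 10.4000
COM = 0.7993


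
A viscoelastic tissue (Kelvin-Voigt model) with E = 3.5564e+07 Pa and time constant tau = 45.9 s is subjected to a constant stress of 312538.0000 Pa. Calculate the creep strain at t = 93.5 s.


epsilon(t) = (sigma/E) * (1 - exp(-t/tau))
sigma/E = 312538.0000 / 3.5564e+07 = 0.0088
exp(-t/tau) = exp(-93.5 / 45.9) = 0.1304
epsilon = 0.0088 * (1 - 0.1304)
epsilon = 0.0076


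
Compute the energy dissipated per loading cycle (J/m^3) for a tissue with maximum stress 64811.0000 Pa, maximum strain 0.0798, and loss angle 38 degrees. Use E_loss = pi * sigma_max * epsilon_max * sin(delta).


E_loss = pi * sigma_max * epsilon_max * sin(delta)
delta = 38 deg = 0.6632 rad
sin(delta) = 0.6157
E_loss = pi * 64811.0000 * 0.0798 * 0.6157
E_loss = 10003.3040


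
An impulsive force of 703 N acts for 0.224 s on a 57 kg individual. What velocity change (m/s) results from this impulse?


J = F * dt = 703 * 0.224 = 157.4720 N*s
delta_v = J / m
delta_v = 157.4720 / 57
delta_v = 2.7627


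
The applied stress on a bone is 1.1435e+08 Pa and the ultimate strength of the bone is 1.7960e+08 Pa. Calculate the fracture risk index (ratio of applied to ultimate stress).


FRI = applied / ultimate
FRI = 1.1435e+08 / 1.7960e+08
FRI = 0.6367


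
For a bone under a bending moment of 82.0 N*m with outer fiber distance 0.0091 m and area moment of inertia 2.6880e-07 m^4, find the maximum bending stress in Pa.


sigma = M * c / I
sigma = 82.0 * 0.0091 / 2.6880e-07
M * c = 0.7462
sigma = 2.7760e+06


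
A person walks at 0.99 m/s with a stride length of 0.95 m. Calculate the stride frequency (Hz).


f = v / stride_length
f = 0.99 / 0.95
f = 1.0421


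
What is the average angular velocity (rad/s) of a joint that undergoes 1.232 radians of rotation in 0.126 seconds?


omega = delta_theta / delta_t
omega = 1.232 / 0.126
omega = 9.7778


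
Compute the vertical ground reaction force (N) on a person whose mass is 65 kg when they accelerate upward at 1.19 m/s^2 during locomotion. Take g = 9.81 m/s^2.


GRF = m * (g + a)
GRF = 65 * (9.81 + 1.19)
GRF = 65 * 11.0000
GRF = 715.0000


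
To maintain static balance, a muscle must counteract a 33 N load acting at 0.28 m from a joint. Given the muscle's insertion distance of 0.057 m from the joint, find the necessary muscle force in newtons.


F_muscle = W * d_load / d_muscle
F_muscle = 33 * 0.28 / 0.057
Numerator = 9.2400
F_muscle = 162.1053


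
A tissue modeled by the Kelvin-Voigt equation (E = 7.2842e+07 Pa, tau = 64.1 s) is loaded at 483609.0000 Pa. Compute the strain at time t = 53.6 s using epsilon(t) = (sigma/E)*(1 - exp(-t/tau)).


epsilon(t) = (sigma/E) * (1 - exp(-t/tau))
sigma/E = 483609.0000 / 7.2842e+07 = 0.0066
exp(-t/tau) = exp(-53.6 / 64.1) = 0.4334
epsilon = 0.0066 * (1 - 0.4334)
epsilon = 0.0038


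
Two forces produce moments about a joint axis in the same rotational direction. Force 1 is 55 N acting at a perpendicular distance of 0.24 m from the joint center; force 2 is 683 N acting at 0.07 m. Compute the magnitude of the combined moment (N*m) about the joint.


M = F1 * d1 + F2 * d2
M = 55 * 0.24 + 683 * 0.07
M = 13.2000 + 47.8100
M = 61.0100


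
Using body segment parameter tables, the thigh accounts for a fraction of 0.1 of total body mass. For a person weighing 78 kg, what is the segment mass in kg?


m_segment = body_mass * fraction
m_segment = 78 * 0.1
m_segment = 7.8000


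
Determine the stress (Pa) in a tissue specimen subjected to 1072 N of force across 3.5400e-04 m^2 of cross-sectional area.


stress = F / A
stress = 1072 / 3.5400e-04
stress = 3.0282e+06


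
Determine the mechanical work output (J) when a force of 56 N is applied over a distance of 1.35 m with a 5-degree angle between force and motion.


W = F * d * cos(theta)
theta = 5 deg = 0.0873 rad
cos(theta) = 0.9962
W = 56 * 1.35 * 0.9962
W = 75.3123


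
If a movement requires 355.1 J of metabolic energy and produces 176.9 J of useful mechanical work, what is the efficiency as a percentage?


eta = (W_mech / E_meta) * 100
eta = (176.9 / 355.1) * 100
ratio = 0.4982
eta = 49.8170


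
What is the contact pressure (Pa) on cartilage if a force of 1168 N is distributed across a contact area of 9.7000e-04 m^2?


P = F / A
P = 1168 / 9.7000e-04
P = 1.2041e+06


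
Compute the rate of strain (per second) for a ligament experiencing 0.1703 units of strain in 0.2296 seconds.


strain_rate = delta_strain / delta_t
strain_rate = 0.1703 / 0.2296
strain_rate = 0.7417


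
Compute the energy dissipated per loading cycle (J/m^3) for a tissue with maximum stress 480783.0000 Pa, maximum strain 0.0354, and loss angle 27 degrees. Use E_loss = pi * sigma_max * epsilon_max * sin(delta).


E_loss = pi * sigma_max * epsilon_max * sin(delta)
delta = 27 deg = 0.4712 rad
sin(delta) = 0.4540
E_loss = pi * 480783.0000 * 0.0354 * 0.4540
E_loss = 24274.4279


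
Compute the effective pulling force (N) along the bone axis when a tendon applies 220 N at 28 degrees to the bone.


F_eff = F_tendon * cos(theta)
theta = 28 deg = 0.4887 rad
cos(theta) = 0.8829
F_eff = 220 * 0.8829
F_eff = 194.2485


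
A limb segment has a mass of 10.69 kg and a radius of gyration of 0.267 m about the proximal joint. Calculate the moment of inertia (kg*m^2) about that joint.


I = m * k^2
I = 10.69 * 0.267^2
k^2 = 0.0713
I = 0.7621


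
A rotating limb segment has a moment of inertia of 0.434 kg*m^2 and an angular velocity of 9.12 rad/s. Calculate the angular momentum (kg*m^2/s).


L = I * omega
L = 0.434 * 9.12
L = 3.9581


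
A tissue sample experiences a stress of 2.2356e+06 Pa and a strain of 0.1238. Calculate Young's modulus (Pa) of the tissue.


E = stress / strain
E = 2.2356e+06 / 0.1238
E = 1.8058e+07


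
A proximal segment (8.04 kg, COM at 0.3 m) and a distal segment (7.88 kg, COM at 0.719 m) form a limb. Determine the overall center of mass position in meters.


COM = (m1*x1 + m2*x2) / (m1 + m2)
COM = (8.04*0.3 + 7.88*0.719) / (8.04 + 7.88)
Numerator = 8.0777
Denominator = 15.9200
COM = 0.5074


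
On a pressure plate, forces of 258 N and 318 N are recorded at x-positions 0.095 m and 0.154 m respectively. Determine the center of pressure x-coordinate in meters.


COP_x = (F1*x1 + F2*x2) / (F1 + F2)
COP_x = (258*0.095 + 318*0.154) / (258 + 318)
Numerator = 73.4820
Denominator = 576
COP_x = 0.1276


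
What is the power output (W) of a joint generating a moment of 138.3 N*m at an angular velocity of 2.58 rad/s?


P = M * omega
P = 138.3 * 2.58
P = 356.8140


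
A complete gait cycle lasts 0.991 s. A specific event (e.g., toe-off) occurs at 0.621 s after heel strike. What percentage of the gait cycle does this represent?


pct = (event_time / cycle_time) * 100
pct = (0.621 / 0.991) * 100
ratio = 0.6266
pct = 62.6640


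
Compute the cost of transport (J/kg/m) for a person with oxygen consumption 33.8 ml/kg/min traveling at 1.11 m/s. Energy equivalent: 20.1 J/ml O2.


Power per kg = VO2 * 20.1 / 60
Power per kg = 33.8 * 20.1 / 60 = 11.3230 W/kg
Cost = power_per_kg / speed
Cost = 11.3230 / 1.11
Cost = 10.2009
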